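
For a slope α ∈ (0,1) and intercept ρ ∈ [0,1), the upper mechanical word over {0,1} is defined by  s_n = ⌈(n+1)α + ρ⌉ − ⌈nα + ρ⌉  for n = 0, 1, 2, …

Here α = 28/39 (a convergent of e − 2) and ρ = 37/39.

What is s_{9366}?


(n+1)α + ρ = (9367·28 + 37) / 39 = 262313/39
nα + ρ     = (9366·28 + 37) / 39 = 262285/39
⌈262313/39⌉ = 6726,  ⌈262285/39⌉ = 6726
s_{9366} = 6726 − 6726 = 0

0


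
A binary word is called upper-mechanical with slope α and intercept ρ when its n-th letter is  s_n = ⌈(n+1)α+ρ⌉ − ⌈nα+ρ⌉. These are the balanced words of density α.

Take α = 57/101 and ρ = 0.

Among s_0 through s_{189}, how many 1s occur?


108

#1s = Σ_{n=0}^{189} s_n = Σ_{n=0}^{189} (⌈(n+1)α+ρ⌉ − ⌈nα+ρ⌉)
the sum telescopes: every ⌈nα+ρ⌉ with 0 < n < 190 appears once with + and once with −, leaving ⌈190α+ρ⌉ − ⌈0·α+ρ⌉
190α + ρ = (190·57) / 101 = 10830/101
ρ = 0/101
⌈10830/101⌉ = 108,  ⌈0/101⌉ = 0
#1s = 108 − 0 = 108


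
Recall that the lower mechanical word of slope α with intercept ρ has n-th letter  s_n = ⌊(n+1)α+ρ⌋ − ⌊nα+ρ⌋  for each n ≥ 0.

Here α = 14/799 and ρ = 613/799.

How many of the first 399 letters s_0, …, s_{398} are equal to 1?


#1s = Σ_{n=0}^{398} s_n = Σ_{n=0}^{398} (⌊(n+1)α+ρ⌋ − ⌊nα+ρ⌋)
the sum telescopes: every ⌊nα+ρ⌋ with 0 < n < 399 appears once with + and once with −, leaving ⌊399α+ρ⌋ − ⌊0·α+ρ⌋
399α + ρ = (399·14 + 613) / 799 = 6199/799
ρ = 613/799
⌊6199/799⌋ = 7,  ⌊613/799⌋ = 0
#1s = 7 − 0 = 7

7


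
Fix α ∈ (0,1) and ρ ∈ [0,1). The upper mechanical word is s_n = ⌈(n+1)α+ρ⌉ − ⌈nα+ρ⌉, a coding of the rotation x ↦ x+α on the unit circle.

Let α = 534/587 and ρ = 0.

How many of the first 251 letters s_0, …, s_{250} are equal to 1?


229

#1s = Σ_{n=0}^{250} s_n = Σ_{n=0}^{250} (⌈(n+1)α+ρ⌉ − ⌈nα+ρ⌉)
the sum telescopes: every ⌈nα+ρ⌉ with 0 < n < 251 appears once with + and once with −, leaving ⌈251α+ρ⌉ − ⌈0·α+ρ⌉
251α + ρ = (251·534) / 587 = 134034/587
ρ = 0/587
⌈134034/587⌉ = 229,  ⌈0/587⌉ = 0
#1s = 229 − 0 = 229


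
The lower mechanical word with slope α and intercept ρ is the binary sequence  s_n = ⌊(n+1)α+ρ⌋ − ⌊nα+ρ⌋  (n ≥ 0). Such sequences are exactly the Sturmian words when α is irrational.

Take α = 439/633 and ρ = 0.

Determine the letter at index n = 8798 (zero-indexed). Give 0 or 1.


(n+1)α + ρ = (8799·439) / 633 = 3862761/633
nα + ρ     = (8798·439) / 633 = 3862322/633
⌊3862761/633⌋ = 6102,  ⌊3862322/633⌋ = 6101
s_{8798} = 6102 − 6101 = 1

1


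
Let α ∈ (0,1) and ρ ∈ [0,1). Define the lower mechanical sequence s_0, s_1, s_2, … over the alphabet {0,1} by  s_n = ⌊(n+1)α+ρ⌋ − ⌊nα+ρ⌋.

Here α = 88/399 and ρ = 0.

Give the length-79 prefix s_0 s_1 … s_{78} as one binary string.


0000100001000100001000100001000100001000100001000100001000100001000010001000010

n=0: ⌊(1·88)/399⌋ − ⌊(0·88)/399⌋ = ⌊88/399⌋ − ⌊0/399⌋ = 0 − 0 = 0
n=1: ⌊(2·88)/399⌋ − ⌊(1·88)/399⌋ = ⌊176/399⌋ − ⌊88/399⌋ = 0 − 0 = 0
n=2: ⌊(3·88)/399⌋ − ⌊(2·88)/399⌋ = ⌊264/399⌋ − ⌊176/399⌋ = 0 − 0 = 0
n=3: ⌊(4·88)/399⌋ − ⌊(3·88)/399⌋ = ⌊352/399⌋ − ⌊264/399⌋ = 0 − 0 = 0
n=4: ⌊(5·88)/399⌋ − ⌊(4·88)/399⌋ = ⌊440/399⌋ − ⌊352/399⌋ = 1 − 0 = 1
n=5: ⌊(6·88)/399⌋ − ⌊(5·88)/399⌋ = ⌊528/399⌋ − ⌊440/399⌋ = 1 − 1 = 0
n=6: ⌊(7·88)/399⌋ − ⌊(6·88)/399⌋ = ⌊616/399⌋ − ⌊528/399⌋ = 1 − 1 = 0
n=7: ⌊(8·88)/399⌋ − ⌊(7·88)/399⌋ = ⌊704/399⌋ − ⌊616/399⌋ = 1 − 1 = 0
n=8: ⌊(9·88)/399⌋ − ⌊(8·88)/399⌋ = ⌊792/399⌋ − ⌊704/399⌋ = 1 − 1 = 0
n=9: ⌊(10·88)/399⌋ − ⌊(9·88)/399⌋ = ⌊880/399⌋ − ⌊792/399⌋ = 2 − 1 = 1
n=10: ⌊(11·88)/399⌋ − ⌊(10·88)/399⌋ = ⌊968/399⌋ − ⌊880/399⌋ = 2 − 2 = 0
n=11: ⌊(12·88)/399⌋ − ⌊(11·88)/399⌋ = ⌊1056/399⌋ − ⌊968/399⌋ = 2 − 2 = 0
n=12: ⌊(13·88)/399⌋ − ⌊(12·88)/399⌋ = ⌊1144/399⌋ − ⌊1056/399⌋ = 2 − 2 = 0
n=13: ⌊(14·88)/399⌋ − ⌊(13·88)/399⌋ = ⌊1232/399⌋ − ⌊1144/399⌋ = 3 − 2 = 1
n=14: ⌊(15·88)/399⌋ − ⌊(14·88)/399⌋ = ⌊1320/399⌋ − ⌊1232/399⌋ = 3 − 3 = 0
n=15: ⌊(16·88)/399⌋ − ⌊(15·88)/399⌋ = ⌊1408/399⌋ − ⌊1320/399⌋ = 3 − 3 = 0
n=16: ⌊(17·88)/399⌋ − ⌊(16·88)/399⌋ = ⌊1496/399⌋ − ⌊1408/399⌋ = 3 − 3 = 0
n=17: ⌊(18·88)/399⌋ − ⌊(17·88)/399⌋ = ⌊1584/399⌋ − ⌊1496/399⌋ = 3 − 3 = 0
n=18: ⌊(19·88)/399⌋ − ⌊(18·88)/399⌋ = ⌊1672/399⌋ − ⌊1584/399⌋ = 4 − 3 = 1
n=19: ⌊(20·88)/399⌋ − ⌊(19·88)/399⌋ = ⌊1760/399⌋ − ⌊1672/399⌋ = 4 − 4 = 0
n=20: ⌊(21·88)/399⌋ − ⌊(20·88)/399⌋ = ⌊1848/399⌋ − ⌊1760/399⌋ = 4 − 4 = 0
n=21: ⌊(22·88)/399⌋ − ⌊(21·88)/399⌋ = ⌊1936/399⌋ − ⌊1848/399⌋ = 4 − 4 = 0
n=22: ⌊(23·88)/399⌋ − ⌊(22·88)/399⌋ = ⌊2024/399⌋ − ⌊1936/399⌋ = 5 − 4 = 1
n=23: ⌊(24·88)/399⌋ − ⌊(23·88)/399⌋ = ⌊2112/399⌋ − ⌊2024/399⌋ = 5 − 5 = 0
n=24: ⌊(25·88)/399⌋ − ⌊(24·88)/399⌋ = ⌊2200/399⌋ − ⌊2112/399⌋ = 5 − 5 = 0
n=25: ⌊(26·88)/399⌋ − ⌊(25·88)/399⌋ = ⌊2288/399⌋ − ⌊2200/399⌋ = 5 − 5 = 0
n=26: ⌊(27·88)/399⌋ − ⌊(26·88)/399⌋ = ⌊2376/399⌋ − ⌊2288/399⌋ = 5 − 5 = 0
n=27: ⌊(28·88)/399⌋ − ⌊(27·88)/399⌋ = ⌊2464/399⌋ − ⌊2376/399⌋ = 6 − 5 = 1
n=28: ⌊(29·88)/399⌋ − ⌊(28·88)/399⌋ = ⌊2552/399⌋ − ⌊2464/399⌋ = 6 − 6 = 0
n=29: ⌊(30·88)/399⌋ − ⌊(29·88)/399⌋ = ⌊2640/399⌋ − ⌊2552/399⌋ = 6 − 6 = 0
n=30: ⌊(31·88)/399⌋ − ⌊(30·88)/399⌋ = ⌊2728/399⌋ − ⌊2640/399⌋ = 6 − 6 = 0
n=31: ⌊(32·88)/399⌋ − ⌊(31·88)/399⌋ = ⌊2816/399⌋ − ⌊2728/399⌋ = 7 − 6 = 1
n=32: ⌊(33·88)/399⌋ − ⌊(32·88)/399⌋ = ⌊2904/399⌋ − ⌊2816/399⌋ = 7 − 7 = 0
n=33: ⌊(34·88)/399⌋ − ⌊(33·88)/399⌋ = ⌊2992/399⌋ − ⌊2904/399⌋ = 7 − 7 = 0
n=34: ⌊(35·88)/399⌋ − ⌊(34·88)/399⌋ = ⌊3080/399⌋ − ⌊2992/399⌋ = 7 − 7 = 0
n=35: ⌊(36·88)/399⌋ − ⌊(35·88)/399⌋ = ⌊3168/399⌋ − ⌊3080/399⌋ = 7 − 7 = 0
n=36: ⌊(37·88)/399⌋ − ⌊(36·88)/399⌋ = ⌊3256/399⌋ − ⌊3168/399⌋ = 8 − 7 = 1
n=37: ⌊(38·88)/399⌋ − ⌊(37·88)/399⌋ = ⌊3344/399⌋ − ⌊3256/399⌋ = 8 − 8 = 0
n=38: ⌊(39·88)/399⌋ − ⌊(38·88)/399⌋ = ⌊3432/399⌋ − ⌊3344/399⌋ = 8 − 8 = 0
n=39: ⌊(40·88)/399⌋ − ⌊(39·88)/399⌋ = ⌊3520/399⌋ − ⌊3432/399⌋ = 8 − 8 = 0
n=40: ⌊(41·88)/399⌋ − ⌊(40·88)/399⌋ = ⌊3608/399⌋ − ⌊3520/399⌋ = 9 − 8 = 1
n=41: ⌊(42·88)/399⌋ − ⌊(41·88)/399⌋ = ⌊3696/399⌋ − ⌊3608/399⌋ = 9 − 9 = 0
n=42: ⌊(43·88)/399⌋ − ⌊(42·88)/399⌋ = ⌊3784/399⌋ − ⌊3696/399⌋ = 9 − 9 = 0
n=43: ⌊(44·88)/399⌋ − ⌊(43·88)/399⌋ = ⌊3872/399⌋ − ⌊3784/399⌋ = 9 − 9 = 0
n=44: ⌊(45·88)/399⌋ − ⌊(44·88)/399⌋ = ⌊3960/399⌋ − ⌊3872/399⌋ = 9 − 9 = 0
n=45: ⌊(46·88)/399⌋ − ⌊(45·88)/399⌋ = ⌊4048/399⌋ − ⌊3960/399⌋ = 10 − 9 = 1
n=46: ⌊(47·88)/399⌋ − ⌊(46·88)/399⌋ = ⌊4136/399⌋ − ⌊4048/399⌋ = 10 − 10 = 0
n=47: ⌊(48·88)/399⌋ − ⌊(47·88)/399⌋ = ⌊4224/399⌋ − ⌊4136/399⌋ = 10 − 10 = 0
n=48: ⌊(49·88)/399⌋ − ⌊(48·88)/399⌋ = ⌊4312/399⌋ − ⌊4224/399⌋ = 10 − 10 = 0
n=49: ⌊(50·88)/399⌋ − ⌊(49·88)/399⌋ = ⌊4400/399⌋ − ⌊4312/399⌋ = 11 − 10 = 1
n=50: ⌊(51·88)/399⌋ − ⌊(50·88)/399⌋ = ⌊4488/399⌋ − ⌊4400/399⌋ = 11 − 11 = 0
n=51: ⌊(52·88)/399⌋ − ⌊(51·88)/399⌋ = ⌊4576/399⌋ − ⌊4488/399⌋ = 11 − 11 = 0
n=52: ⌊(53·88)/399⌋ − ⌊(52·88)/399⌋ = ⌊4664/399⌋ − ⌊4576/399⌋ = 11 − 11 = 0
n=53: ⌊(54·88)/399⌋ − ⌊(53·88)/399⌋ = ⌊4752/399⌋ − ⌊4664/399⌋ = 11 − 11 = 0
n=54: ⌊(55·88)/399⌋ − ⌊(54·88)/399⌋ = ⌊4840/399⌋ − ⌊4752/399⌋ = 12 − 11 = 1
n=55: ⌊(56·88)/399⌋ − ⌊(55·88)/399⌋ = ⌊4928/399⌋ − ⌊4840/399⌋ = 12 − 12 = 0
n=56: ⌊(57·88)/399⌋ − ⌊(56·88)/399⌋ = ⌊5016/399⌋ − ⌊4928/399⌋ = 12 − 12 = 0
n=57: ⌊(58·88)/399⌋ − ⌊(57·88)/399⌋ = ⌊5104/399⌋ − ⌊5016/399⌋ = 12 − 12 = 0
n=58: ⌊(59·88)/399⌋ − ⌊(58·88)/399⌋ = ⌊5192/399⌋ − ⌊5104/399⌋ = 13 − 12 = 1
n=59: ⌊(60·88)/399⌋ − ⌊(59·88)/399⌋ = ⌊5280/399⌋ − ⌊5192/399⌋ = 13 − 13 = 0
n=60: ⌊(61·88)/399⌋ − ⌊(60·88)/399⌋ = ⌊5368/399⌋ − ⌊5280/399⌋ = 13 − 13 = 0
n=61: ⌊(62·88)/399⌋ − ⌊(61·88)/399⌋ = ⌊5456/399⌋ − ⌊5368/399⌋ = 13 − 13 = 0
n=62: ⌊(63·88)/399⌋ − ⌊(62·88)/399⌋ = ⌊5544/399⌋ − ⌊5456/399⌋ = 13 − 13 = 0
n=63: ⌊(64·88)/399⌋ − ⌊(63·88)/399⌋ = ⌊5632/399⌋ − ⌊5544/399⌋ = 14 − 13 = 1
n=64: ⌊(65·88)/399⌋ − ⌊(64·88)/399⌋ = ⌊5720/399⌋ − ⌊5632/399⌋ = 14 − 14 = 0
n=65: ⌊(66·88)/399⌋ − ⌊(65·88)/399⌋ = ⌊5808/399⌋ − ⌊5720/399⌋ = 14 − 14 = 0
n=66: ⌊(67·88)/399⌋ − ⌊(66·88)/399⌋ = ⌊5896/399⌋ − ⌊5808/399⌋ = 14 − 14 = 0
n=67: ⌊(68·88)/399⌋ − ⌊(67·88)/399⌋ = ⌊5984/399⌋ − ⌊5896/399⌋ = 14 − 14 = 0
n=68: ⌊(69·88)/399⌋ − ⌊(68·88)/399⌋ = ⌊6072/399⌋ − ⌊5984/399⌋ = 15 − 14 = 1
n=69: ⌊(70·88)/399⌋ − ⌊(69·88)/399⌋ = ⌊6160/399⌋ − ⌊6072/399⌋ = 15 − 15 = 0
n=70: ⌊(71·88)/399⌋ − ⌊(70·88)/399⌋ = ⌊6248/399⌋ − ⌊6160/399⌋ = 15 − 15 = 0
n=71: ⌊(72·88)/399⌋ − ⌊(71·88)/399⌋ = ⌊6336/399⌋ − ⌊6248/399⌋ = 15 − 15 = 0
n=72: ⌊(73·88)/399⌋ − ⌊(72·88)/399⌋ = ⌊6424/399⌋ − ⌊6336/399⌋ = 16 − 15 = 1
n=73: ⌊(74·88)/399⌋ − ⌊(73·88)/399⌋ = ⌊6512/399⌋ − ⌊6424/399⌋ = 16 − 16 = 0
n=74: ⌊(75·88)/399⌋ − ⌊(74·88)/399⌋ = ⌊6600/399⌋ − ⌊6512/399⌋ = 16 − 16 = 0
n=75: ⌊(76·88)/399⌋ − ⌊(75·88)/399⌋ = ⌊6688/399⌋ − ⌊6600/399⌋ = 16 − 16 = 0
n=76: ⌊(77·88)/399⌋ − ⌊(76·88)/399⌋ = ⌊6776/399⌋ − ⌊6688/399⌋ = 16 − 16 = 0
n=77: ⌊(78·88)/399⌋ − ⌊(77·88)/399⌋ = ⌊6864/399⌋ − ⌊6776/399⌋ = 17 − 16 = 1
n=78: ⌊(79·88)/399⌋ − ⌊(78·88)/399⌋ = ⌊6952/399⌋ − ⌊6864/399⌋ = 17 − 17 = 0


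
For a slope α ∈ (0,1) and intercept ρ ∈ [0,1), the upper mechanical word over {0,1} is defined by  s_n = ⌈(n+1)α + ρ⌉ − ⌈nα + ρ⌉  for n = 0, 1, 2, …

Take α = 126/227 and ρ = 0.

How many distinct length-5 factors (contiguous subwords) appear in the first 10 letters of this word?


t_n = ⌈(n·126)/227⌉ for n = 0 … 10:
  n=0…9: ⌈0/227⌉=0 ⌈126/227⌉=1 ⌈252/227⌉=2 ⌈378/227⌉=2 ⌈504/227⌉=3 ⌈630/227⌉=3 ⌈756/227⌉=4 ⌈882/227⌉=4 ⌈1008/227⌉=5 ⌈1134/227⌉=5
  n=10: ⌈1260/227⌉=6
s_n = t_(n+1) − t_n for n = 0 … 9 gives
prefix = 1101010101
slide a length-5 window over [0..4] … [5..9] (6 windows); first occurrence of each distinct factor:
  [  0..  4] 11010
  [  1..  5] 10101
  [  2..  6] 01010
  (the other 3 windows repeat one of these)
distinct factors: {01010, 10101, 11010}
count = 3  (Sturmian bound for length 5 is 6)

3


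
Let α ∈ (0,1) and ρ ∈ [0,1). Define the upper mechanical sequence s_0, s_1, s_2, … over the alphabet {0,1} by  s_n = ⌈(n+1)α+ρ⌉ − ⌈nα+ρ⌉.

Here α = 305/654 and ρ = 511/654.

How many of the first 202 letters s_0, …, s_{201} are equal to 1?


94

#1s = Σ_{n=0}^{201} s_n = Σ_{n=0}^{201} (⌈(n+1)α+ρ⌉ − ⌈nα+ρ⌉)
the sum telescopes: every ⌈nα+ρ⌉ with 0 < n < 202 appears once with + and once with −, leaving ⌈202α+ρ⌉ − ⌈0·α+ρ⌉
202α + ρ = (202·305 + 511) / 654 = 62121/654
ρ = 511/654
⌈62121/654⌉ = 95,  ⌈511/654⌉ = 1
#1s = 95 − 1 = 94


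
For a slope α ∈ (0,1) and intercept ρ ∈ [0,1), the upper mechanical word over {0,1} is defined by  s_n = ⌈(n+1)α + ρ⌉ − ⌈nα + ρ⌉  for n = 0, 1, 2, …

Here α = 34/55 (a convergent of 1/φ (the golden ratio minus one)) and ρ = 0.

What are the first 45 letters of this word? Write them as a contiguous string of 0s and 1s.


n=0: ⌈(1·34)/55⌉ − ⌈(0·34)/55⌉ = ⌈34/55⌉ − ⌈0/55⌉ = 1 − 0 = 1
n=1: ⌈(2·34)/55⌉ − ⌈(1·34)/55⌉ = ⌈68/55⌉ − ⌈34/55⌉ = 2 − 1 = 1
n=2: ⌈(3·34)/55⌉ − ⌈(2·34)/55⌉ = ⌈102/55⌉ − ⌈68/55⌉ = 2 − 2 = 0
n=3: ⌈(4·34)/55⌉ − ⌈(3·34)/55⌉ = ⌈136/55⌉ − ⌈102/55⌉ = 3 − 2 = 1
n=4: ⌈(5·34)/55⌉ − ⌈(4·34)/55⌉ = ⌈170/55⌉ − ⌈136/55⌉ = 4 − 3 = 1
n=5: ⌈(6·34)/55⌉ − ⌈(5·34)/55⌉ = ⌈204/55⌉ − ⌈170/55⌉ = 4 − 4 = 0
n=6: ⌈(7·34)/55⌉ − ⌈(6·34)/55⌉ = ⌈238/55⌉ − ⌈204/55⌉ = 5 − 4 = 1
n=7: ⌈(8·34)/55⌉ − ⌈(7·34)/55⌉ = ⌈272/55⌉ − ⌈238/55⌉ = 5 − 5 = 0
n=8: ⌈(9·34)/55⌉ − ⌈(8·34)/55⌉ = ⌈306/55⌉ − ⌈272/55⌉ = 6 − 5 = 1
n=9: ⌈(10·34)/55⌉ − ⌈(9·34)/55⌉ = ⌈340/55⌉ − ⌈306/55⌉ = 7 − 6 = 1
n=10: ⌈(11·34)/55⌉ − ⌈(10·34)/55⌉ = ⌈374/55⌉ − ⌈340/55⌉ = 7 − 7 = 0
n=11: ⌈(12·34)/55⌉ − ⌈(11·34)/55⌉ = ⌈408/55⌉ − ⌈374/55⌉ = 8 − 7 = 1
n=12: ⌈(13·34)/55⌉ − ⌈(12·34)/55⌉ = ⌈442/55⌉ − ⌈408/55⌉ = 9 − 8 = 1
n=13: ⌈(14·34)/55⌉ − ⌈(13·34)/55⌉ = ⌈476/55⌉ − ⌈442/55⌉ = 9 − 9 = 0
n=14: ⌈(15·34)/55⌉ − ⌈(14·34)/55⌉ = ⌈510/55⌉ − ⌈476/55⌉ = 10 − 9 = 1
n=15: ⌈(16·34)/55⌉ − ⌈(15·34)/55⌉ = ⌈544/55⌉ − ⌈510/55⌉ = 10 − 10 = 0
n=16: ⌈(17·34)/55⌉ − ⌈(16·34)/55⌉ = ⌈578/55⌉ − ⌈544/55⌉ = 11 − 10 = 1
n=17: ⌈(18·34)/55⌉ − ⌈(17·34)/55⌉ = ⌈612/55⌉ − ⌈578/55⌉ = 12 − 11 = 1
n=18: ⌈(19·34)/55⌉ − ⌈(18·34)/55⌉ = ⌈646/55⌉ − ⌈612/55⌉ = 12 − 12 = 0
n=19: ⌈(20·34)/55⌉ − ⌈(19·34)/55⌉ = ⌈680/55⌉ − ⌈646/55⌉ = 13 − 12 = 1
n=20: ⌈(21·34)/55⌉ − ⌈(20·34)/55⌉ = ⌈714/55⌉ − ⌈680/55⌉ = 13 − 13 = 0
n=21: ⌈(22·34)/55⌉ − ⌈(21·34)/55⌉ = ⌈748/55⌉ − ⌈714/55⌉ = 14 − 13 = 1
n=22: ⌈(23·34)/55⌉ − ⌈(22·34)/55⌉ = ⌈782/55⌉ − ⌈748/55⌉ = 15 − 14 = 1
n=23: ⌈(24·34)/55⌉ − ⌈(23·34)/55⌉ = ⌈816/55⌉ − ⌈782/55⌉ = 15 − 15 = 0
n=24: ⌈(25·34)/55⌉ − ⌈(24·34)/55⌉ = ⌈850/55⌉ − ⌈816/55⌉ = 16 − 15 = 1
n=25: ⌈(26·34)/55⌉ − ⌈(25·34)/55⌉ = ⌈884/55⌉ − ⌈850/55⌉ = 17 − 16 = 1
n=26: ⌈(27·34)/55⌉ − ⌈(26·34)/55⌉ = ⌈918/55⌉ − ⌈884/55⌉ = 17 − 17 = 0
n=27: ⌈(28·34)/55⌉ − ⌈(27·34)/55⌉ = ⌈952/55⌉ − ⌈918/55⌉ = 18 − 17 = 1
n=28: ⌈(29·34)/55⌉ − ⌈(28·34)/55⌉ = ⌈986/55⌉ − ⌈952/55⌉ = 18 − 18 = 0
n=29: ⌈(30·34)/55⌉ − ⌈(29·34)/55⌉ = ⌈1020/55⌉ − ⌈986/55⌉ = 19 − 18 = 1
n=30: ⌈(31·34)/55⌉ − ⌈(30·34)/55⌉ = ⌈1054/55⌉ − ⌈1020/55⌉ = 20 − 19 = 1
n=31: ⌈(32·34)/55⌉ − ⌈(31·34)/55⌉ = ⌈1088/55⌉ − ⌈1054/55⌉ = 20 − 20 = 0
n=32: ⌈(33·34)/55⌉ − ⌈(32·34)/55⌉ = ⌈1122/55⌉ − ⌈1088/55⌉ = 21 − 20 = 1
n=33: ⌈(34·34)/55⌉ − ⌈(33·34)/55⌉ = ⌈1156/55⌉ − ⌈1122/55⌉ = 22 − 21 = 1
n=34: ⌈(35·34)/55⌉ − ⌈(34·34)/55⌉ = ⌈1190/55⌉ − ⌈1156/55⌉ = 22 − 22 = 0
n=35: ⌈(36·34)/55⌉ − ⌈(35·34)/55⌉ = ⌈1224/55⌉ − ⌈1190/55⌉ = 23 − 22 = 1
n=36: ⌈(37·34)/55⌉ − ⌈(36·34)/55⌉ = ⌈1258/55⌉ − ⌈1224/55⌉ = 23 − 23 = 0
n=37: ⌈(38·34)/55⌉ − ⌈(37·34)/55⌉ = ⌈1292/55⌉ − ⌈1258/55⌉ = 24 − 23 = 1
n=38: ⌈(39·34)/55⌉ − ⌈(38·34)/55⌉ = ⌈1326/55⌉ − ⌈1292/55⌉ = 25 − 24 = 1
n=39: ⌈(40·34)/55⌉ − ⌈(39·34)/55⌉ = ⌈1360/55⌉ − ⌈1326/55⌉ = 25 − 25 = 0
n=40: ⌈(41·34)/55⌉ − ⌈(40·34)/55⌉ = ⌈1394/55⌉ − ⌈1360/55⌉ = 26 − 25 = 1
n=41: ⌈(42·34)/55⌉ − ⌈(41·34)/55⌉ = ⌈1428/55⌉ − ⌈1394/55⌉ = 26 − 26 = 0
n=42: ⌈(43·34)/55⌉ − ⌈(42·34)/55⌉ = ⌈1462/55⌉ − ⌈1428/55⌉ = 27 − 26 = 1
n=43: ⌈(44·34)/55⌉ − ⌈(43·34)/55⌉ = ⌈1496/55⌉ − ⌈1462/55⌉ = 28 − 27 = 1
n=44: ⌈(45·34)/55⌉ − ⌈(44·34)/55⌉ = ⌈1530/55⌉ − ⌈1496/55⌉ = 28 − 28 = 0

110110101101101011010110110101101101011010110


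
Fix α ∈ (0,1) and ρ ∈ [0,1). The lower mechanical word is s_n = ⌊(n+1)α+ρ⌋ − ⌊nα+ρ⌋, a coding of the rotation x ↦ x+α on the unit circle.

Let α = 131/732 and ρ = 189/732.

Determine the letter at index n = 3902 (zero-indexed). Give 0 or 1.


(n+1)α + ρ = (3903·131 + 189) / 732 = 511482/732
nα + ρ     = (3902·131 + 189) / 732 = 511351/732
⌊511482/732⌋ = 698,  ⌊511351/732⌋ = 698
s_{3902} = 698 − 698 = 0

0


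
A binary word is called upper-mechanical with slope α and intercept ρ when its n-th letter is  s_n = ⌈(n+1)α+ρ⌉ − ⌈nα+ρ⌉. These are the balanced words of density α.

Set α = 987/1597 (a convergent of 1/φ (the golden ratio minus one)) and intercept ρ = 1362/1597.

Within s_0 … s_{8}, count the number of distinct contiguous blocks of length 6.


t_n = ⌈(n·987+1362)/1597⌉ for n = 0 … 9:
  n=0…9: ⌈1362/1597⌉=1 ⌈2349/1597⌉=2 ⌈3336/1597⌉=3 ⌈4323/1597⌉=3 ⌈5310/1597⌉=4 ⌈6297/1597⌉=4 ⌈7284/1597⌉=5 ⌈8271/1597⌉=6 ⌈9258/1597⌉=6 ⌈10245/1597⌉=7
s_n = t_(n+1) − t_n for n = 0 … 8 gives
prefix = 110101101
slide a length-6 window over [0..5] … [3..8] (4 windows); first occurrence of each distinct factor:
  [  0..  5] 110101
  [  1..  6] 101011
  [  2..  7] 010110
  [  3..  8] 101101
distinct factors: {010110, 101011, 101101, 110101}
count = 4  (Sturmian bound for length 6 is 7)

4


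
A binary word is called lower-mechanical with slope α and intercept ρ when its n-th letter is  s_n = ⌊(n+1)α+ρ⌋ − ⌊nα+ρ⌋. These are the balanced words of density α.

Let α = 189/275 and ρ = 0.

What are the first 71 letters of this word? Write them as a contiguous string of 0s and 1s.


n=0: ⌊(1·189)/275⌋ − ⌊(0·189)/275⌋ = ⌊189/275⌋ − ⌊0/275⌋ = 0 − 0 = 0
n=1: ⌊(2·189)/275⌋ − ⌊(1·189)/275⌋ = ⌊378/275⌋ − ⌊189/275⌋ = 1 − 0 = 1
n=2: ⌊(3·189)/275⌋ − ⌊(2·189)/275⌋ = ⌊567/275⌋ − ⌊378/275⌋ = 2 − 1 = 1
n=3: ⌊(4·189)/275⌋ − ⌊(3·189)/275⌋ = ⌊756/275⌋ − ⌊567/275⌋ = 2 − 2 = 0
n=4: ⌊(5·189)/275⌋ − ⌊(4·189)/275⌋ = ⌊945/275⌋ − ⌊756/275⌋ = 3 − 2 = 1
n=5: ⌊(6·189)/275⌋ − ⌊(5·189)/275⌋ = ⌊1134/275⌋ − ⌊945/275⌋ = 4 − 3 = 1
n=6: ⌊(7·189)/275⌋ − ⌊(6·189)/275⌋ = ⌊1323/275⌋ − ⌊1134/275⌋ = 4 − 4 = 0
n=7: ⌊(8·189)/275⌋ − ⌊(7·189)/275⌋ = ⌊1512/275⌋ − ⌊1323/275⌋ = 5 − 4 = 1
n=8: ⌊(9·189)/275⌋ − ⌊(8·189)/275⌋ = ⌊1701/275⌋ − ⌊1512/275⌋ = 6 − 5 = 1
n=9: ⌊(10·189)/275⌋ − ⌊(9·189)/275⌋ = ⌊1890/275⌋ − ⌊1701/275⌋ = 6 − 6 = 0
n=10: ⌊(11·189)/275⌋ − ⌊(10·189)/275⌋ = ⌊2079/275⌋ − ⌊1890/275⌋ = 7 − 6 = 1
n=11: ⌊(12·189)/275⌋ − ⌊(11·189)/275⌋ = ⌊2268/275⌋ − ⌊2079/275⌋ = 8 − 7 = 1
n=12: ⌊(13·189)/275⌋ − ⌊(12·189)/275⌋ = ⌊2457/275⌋ − ⌊2268/275⌋ = 8 − 8 = 0
n=13: ⌊(14·189)/275⌋ − ⌊(13·189)/275⌋ = ⌊2646/275⌋ − ⌊2457/275⌋ = 9 − 8 = 1
n=14: ⌊(15·189)/275⌋ − ⌊(14·189)/275⌋ = ⌊2835/275⌋ − ⌊2646/275⌋ = 10 − 9 = 1
n=15: ⌊(16·189)/275⌋ − ⌊(15·189)/275⌋ = ⌊3024/275⌋ − ⌊2835/275⌋ = 10 − 10 = 0
n=16: ⌊(17·189)/275⌋ − ⌊(16·189)/275⌋ = ⌊3213/275⌋ − ⌊3024/275⌋ = 11 − 10 = 1
n=17: ⌊(18·189)/275⌋ − ⌊(17·189)/275⌋ = ⌊3402/275⌋ − ⌊3213/275⌋ = 12 − 11 = 1
n=18: ⌊(19·189)/275⌋ − ⌊(18·189)/275⌋ = ⌊3591/275⌋ − ⌊3402/275⌋ = 13 − 12 = 1
n=19: ⌊(20·189)/275⌋ − ⌊(19·189)/275⌋ = ⌊3780/275⌋ − ⌊3591/275⌋ = 13 − 13 = 0
n=20: ⌊(21·189)/275⌋ − ⌊(20·189)/275⌋ = ⌊3969/275⌋ − ⌊3780/275⌋ = 14 − 13 = 1
n=21: ⌊(22·189)/275⌋ − ⌊(21·189)/275⌋ = ⌊4158/275⌋ − ⌊3969/275⌋ = 15 − 14 = 1
n=22: ⌊(23·189)/275⌋ − ⌊(22·189)/275⌋ = ⌊4347/275⌋ − ⌊4158/275⌋ = 15 − 15 = 0
n=23: ⌊(24·189)/275⌋ − ⌊(23·189)/275⌋ = ⌊4536/275⌋ − ⌊4347/275⌋ = 16 − 15 = 1
n=24: ⌊(25·189)/275⌋ − ⌊(24·189)/275⌋ = ⌊4725/275⌋ − ⌊4536/275⌋ = 17 − 16 = 1
n=25: ⌊(26·189)/275⌋ − ⌊(25·189)/275⌋ = ⌊4914/275⌋ − ⌊4725/275⌋ = 17 − 17 = 0
n=26: ⌊(27·189)/275⌋ − ⌊(26·189)/275⌋ = ⌊5103/275⌋ − ⌊4914/275⌋ = 18 − 17 = 1
n=27: ⌊(28·189)/275⌋ − ⌊(27·189)/275⌋ = ⌊5292/275⌋ − ⌊5103/275⌋ = 19 − 18 = 1
n=28: ⌊(29·189)/275⌋ − ⌊(28·189)/275⌋ = ⌊5481/275⌋ − ⌊5292/275⌋ = 19 − 19 = 0
n=29: ⌊(30·189)/275⌋ − ⌊(29·189)/275⌋ = ⌊5670/275⌋ − ⌊5481/275⌋ = 20 − 19 = 1
n=30: ⌊(31·189)/275⌋ − ⌊(30·189)/275⌋ = ⌊5859/275⌋ − ⌊5670/275⌋ = 21 − 20 = 1
n=31: ⌊(32·189)/275⌋ − ⌊(31·189)/275⌋ = ⌊6048/275⌋ − ⌊5859/275⌋ = 21 − 21 = 0
n=32: ⌊(33·189)/275⌋ − ⌊(32·189)/275⌋ = ⌊6237/275⌋ − ⌊6048/275⌋ = 22 − 21 = 1
n=33: ⌊(34·189)/275⌋ − ⌊(33·189)/275⌋ = ⌊6426/275⌋ − ⌊6237/275⌋ = 23 − 22 = 1
n=34: ⌊(35·189)/275⌋ − ⌊(34·189)/275⌋ = ⌊6615/275⌋ − ⌊6426/275⌋ = 24 − 23 = 1
n=35: ⌊(36·189)/275⌋ − ⌊(35·189)/275⌋ = ⌊6804/275⌋ − ⌊6615/275⌋ = 24 − 24 = 0
n=36: ⌊(37·189)/275⌋ − ⌊(36·189)/275⌋ = ⌊6993/275⌋ − ⌊6804/275⌋ = 25 − 24 = 1
n=37: ⌊(38·189)/275⌋ − ⌊(37·189)/275⌋ = ⌊7182/275⌋ − ⌊6993/275⌋ = 26 − 25 = 1
n=38: ⌊(39·189)/275⌋ − ⌊(38·189)/275⌋ = ⌊7371/275⌋ − ⌊7182/275⌋ = 26 − 26 = 0
n=39: ⌊(40·189)/275⌋ − ⌊(39·189)/275⌋ = ⌊7560/275⌋ − ⌊7371/275⌋ = 27 − 26 = 1
n=40: ⌊(41·189)/275⌋ − ⌊(40·189)/275⌋ = ⌊7749/275⌋ − ⌊7560/275⌋ = 28 − 27 = 1
n=41: ⌊(42·189)/275⌋ − ⌊(41·189)/275⌋ = ⌊7938/275⌋ − ⌊7749/275⌋ = 28 − 28 = 0
n=42: ⌊(43·189)/275⌋ − ⌊(42·189)/275⌋ = ⌊8127/275⌋ − ⌊7938/275⌋ = 29 − 28 = 1
n=43: ⌊(44·189)/275⌋ − ⌊(43·189)/275⌋ = ⌊8316/275⌋ − ⌊8127/275⌋ = 30 − 29 = 1
n=44: ⌊(45·189)/275⌋ − ⌊(44·189)/275⌋ = ⌊8505/275⌋ − ⌊8316/275⌋ = 30 − 30 = 0
n=45: ⌊(46·189)/275⌋ − ⌊(45·189)/275⌋ = ⌊8694/275⌋ − ⌊8505/275⌋ = 31 − 30 = 1
n=46: ⌊(47·189)/275⌋ − ⌊(46·189)/275⌋ = ⌊8883/275⌋ − ⌊8694/275⌋ = 32 − 31 = 1
n=47: ⌊(48·189)/275⌋ − ⌊(47·189)/275⌋ = ⌊9072/275⌋ − ⌊8883/275⌋ = 32 − 32 = 0
n=48: ⌊(49·189)/275⌋ − ⌊(48·189)/275⌋ = ⌊9261/275⌋ − ⌊9072/275⌋ = 33 − 32 = 1
n=49: ⌊(50·189)/275⌋ − ⌊(49·189)/275⌋ = ⌊9450/275⌋ − ⌊9261/275⌋ = 34 − 33 = 1
n=50: ⌊(51·189)/275⌋ − ⌊(50·189)/275⌋ = ⌊9639/275⌋ − ⌊9450/275⌋ = 35 − 34 = 1
n=51: ⌊(52·189)/275⌋ − ⌊(51·189)/275⌋ = ⌊9828/275⌋ − ⌊9639/275⌋ = 35 − 35 = 0
n=52: ⌊(53·189)/275⌋ − ⌊(52·189)/275⌋ = ⌊10017/275⌋ − ⌊9828/275⌋ = 36 − 35 = 1
n=53: ⌊(54·189)/275⌋ − ⌊(53·189)/275⌋ = ⌊10206/275⌋ − ⌊10017/275⌋ = 37 − 36 = 1
n=54: ⌊(55·189)/275⌋ − ⌊(54·189)/275⌋ = ⌊10395/275⌋ − ⌊10206/275⌋ = 37 − 37 = 0
n=55: ⌊(56·189)/275⌋ − ⌊(55·189)/275⌋ = ⌊10584/275⌋ − ⌊10395/275⌋ = 38 − 37 = 1
n=56: ⌊(57·189)/275⌋ − ⌊(56·189)/275⌋ = ⌊10773/275⌋ − ⌊10584/275⌋ = 39 − 38 = 1
n=57: ⌊(58·189)/275⌋ − ⌊(57·189)/275⌋ = ⌊10962/275⌋ − ⌊10773/275⌋ = 39 − 39 = 0
n=58: ⌊(59·189)/275⌋ − ⌊(58·189)/275⌋ = ⌊11151/275⌋ − ⌊10962/275⌋ = 40 − 39 = 1
n=59: ⌊(60·189)/275⌋ − ⌊(59·189)/275⌋ = ⌊11340/275⌋ − ⌊11151/275⌋ = 41 − 40 = 1
n=60: ⌊(61·189)/275⌋ − ⌊(60·189)/275⌋ = ⌊11529/275⌋ − ⌊11340/275⌋ = 41 − 41 = 0
n=61: ⌊(62·189)/275⌋ − ⌊(61·189)/275⌋ = ⌊11718/275⌋ − ⌊11529/275⌋ = 42 − 41 = 1
n=62: ⌊(63·189)/275⌋ − ⌊(62·189)/275⌋ = ⌊11907/275⌋ − ⌊11718/275⌋ = 43 − 42 = 1
n=63: ⌊(64·189)/275⌋ − ⌊(63·189)/275⌋ = ⌊12096/275⌋ − ⌊11907/275⌋ = 43 − 43 = 0
n=64: ⌊(65·189)/275⌋ − ⌊(64·189)/275⌋ = ⌊12285/275⌋ − ⌊12096/275⌋ = 44 − 43 = 1
n=65: ⌊(66·189)/275⌋ − ⌊(65·189)/275⌋ = ⌊12474/275⌋ − ⌊12285/275⌋ = 45 − 44 = 1
n=66: ⌊(67·189)/275⌋ − ⌊(66·189)/275⌋ = ⌊12663/275⌋ − ⌊12474/275⌋ = 46 − 45 = 1
n=67: ⌊(68·189)/275⌋ − ⌊(67·189)/275⌋ = ⌊12852/275⌋ − ⌊12663/275⌋ = 46 − 46 = 0
n=68: ⌊(69·189)/275⌋ − ⌊(68·189)/275⌋ = ⌊13041/275⌋ − ⌊12852/275⌋ = 47 − 46 = 1
n=69: ⌊(70·189)/275⌋ − ⌊(69·189)/275⌋ = ⌊13230/275⌋ − ⌊13041/275⌋ = 48 − 47 = 1
n=70: ⌊(71·189)/275⌋ − ⌊(70·189)/275⌋ = ⌊13419/275⌋ − ⌊13230/275⌋ = 48 − 48 = 0

01101101101101101110110110110110111011011011011011101101101101101110110


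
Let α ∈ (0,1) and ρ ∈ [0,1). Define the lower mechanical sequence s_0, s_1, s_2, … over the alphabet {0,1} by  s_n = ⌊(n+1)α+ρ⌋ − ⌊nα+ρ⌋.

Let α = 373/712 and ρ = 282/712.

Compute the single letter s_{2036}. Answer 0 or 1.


(n+1)α + ρ = (2037·373 + 282) / 712 = 760083/712
nα + ρ     = (2036·373 + 282) / 712 = 759710/712
⌊760083/712⌋ = 1067,  ⌊759710/712⌋ = 1067
s_{2036} = 1067 − 1067 = 0

0


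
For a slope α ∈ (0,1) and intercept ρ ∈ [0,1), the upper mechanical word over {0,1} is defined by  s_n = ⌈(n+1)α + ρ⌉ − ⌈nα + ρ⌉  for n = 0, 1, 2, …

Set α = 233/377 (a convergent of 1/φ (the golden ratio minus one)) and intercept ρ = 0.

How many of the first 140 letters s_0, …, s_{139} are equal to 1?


87

#1s = Σ_{n=0}^{139} s_n = Σ_{n=0}^{139} (⌈(n+1)α+ρ⌉ − ⌈nα+ρ⌉)
the sum telescopes: every ⌈nα+ρ⌉ with 0 < n < 140 appears once with + and once with −, leaving ⌈140α+ρ⌉ − ⌈0·α+ρ⌉
140α + ρ = (140·233) / 377 = 32620/377
ρ = 0/377
⌈32620/377⌉ = 87,  ⌈0/377⌉ = 0
#1s = 87 − 0 = 87


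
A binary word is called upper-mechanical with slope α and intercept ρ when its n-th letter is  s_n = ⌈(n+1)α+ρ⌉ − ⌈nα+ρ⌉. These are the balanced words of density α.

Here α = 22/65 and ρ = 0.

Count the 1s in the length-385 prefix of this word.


#1s = Σ_{n=0}^{384} s_n = Σ_{n=0}^{384} (⌈(n+1)α+ρ⌉ − ⌈nα+ρ⌉)
the sum telescopes: every ⌈nα+ρ⌉ with 0 < n < 385 appears once with + and once with −, leaving ⌈385α+ρ⌉ − ⌈0·α+ρ⌉
385α + ρ = (385·22) / 65 = 8470/65
ρ = 0/65
⌈8470/65⌉ = 131,  ⌈0/65⌉ = 0
#1s = 131 − 0 = 131

131


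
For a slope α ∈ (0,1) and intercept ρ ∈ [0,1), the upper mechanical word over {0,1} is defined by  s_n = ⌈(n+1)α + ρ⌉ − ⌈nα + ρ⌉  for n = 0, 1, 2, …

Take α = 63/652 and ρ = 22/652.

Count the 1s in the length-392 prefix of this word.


#1s = Σ_{n=0}^{391} s_n = Σ_{n=0}^{391} (⌈(n+1)α+ρ⌉ − ⌈nα+ρ⌉)
the sum telescopes: every ⌈nα+ρ⌉ with 0 < n < 392 appears once with + and once with −, leaving ⌈392α+ρ⌉ − ⌈0·α+ρ⌉
392α + ρ = (392·63 + 22) / 652 = 24718/652
ρ = 22/652
⌈24718/652⌉ = 38,  ⌈22/652⌉ = 1
#1s = 38 − 1 = 37

37


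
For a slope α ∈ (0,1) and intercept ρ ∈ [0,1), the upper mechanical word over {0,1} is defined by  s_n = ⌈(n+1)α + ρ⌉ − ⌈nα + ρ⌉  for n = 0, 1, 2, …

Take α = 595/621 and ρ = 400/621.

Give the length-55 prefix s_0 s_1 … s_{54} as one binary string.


n=0: ⌈(1·595+400)/621⌉ − ⌈(0·595+400)/621⌉ = ⌈995/621⌉ − ⌈400/621⌉ = 2 − 1 = 1
n=1: ⌈(2·595+400)/621⌉ − ⌈(1·595+400)/621⌉ = ⌈1590/621⌉ − ⌈995/621⌉ = 3 − 2 = 1
n=2: ⌈(3·595+400)/621⌉ − ⌈(2·595+400)/621⌉ = ⌈2185/621⌉ − ⌈1590/621⌉ = 4 − 3 = 1
n=3: ⌈(4·595+400)/621⌉ − ⌈(3·595+400)/621⌉ = ⌈2780/621⌉ − ⌈2185/621⌉ = 5 − 4 = 1
n=4: ⌈(5·595+400)/621⌉ − ⌈(4·595+400)/621⌉ = ⌈3375/621⌉ − ⌈2780/621⌉ = 6 − 5 = 1
n=5: ⌈(6·595+400)/621⌉ − ⌈(5·595+400)/621⌉ = ⌈3970/621⌉ − ⌈3375/621⌉ = 7 − 6 = 1
n=6: ⌈(7·595+400)/621⌉ − ⌈(6·595+400)/621⌉ = ⌈4565/621⌉ − ⌈3970/621⌉ = 8 − 7 = 1
n=7: ⌈(8·595+400)/621⌉ − ⌈(7·595+400)/621⌉ = ⌈5160/621⌉ − ⌈4565/621⌉ = 9 − 8 = 1
n=8: ⌈(9·595+400)/621⌉ − ⌈(8·595+400)/621⌉ = ⌈5755/621⌉ − ⌈5160/621⌉ = 10 − 9 = 1
n=9: ⌈(10·595+400)/621⌉ − ⌈(9·595+400)/621⌉ = ⌈6350/621⌉ − ⌈5755/621⌉ = 11 − 10 = 1
n=10: ⌈(11·595+400)/621⌉ − ⌈(10·595+400)/621⌉ = ⌈6945/621⌉ − ⌈6350/621⌉ = 12 − 11 = 1
n=11: ⌈(12·595+400)/621⌉ − ⌈(11·595+400)/621⌉ = ⌈7540/621⌉ − ⌈6945/621⌉ = 13 − 12 = 1
n=12: ⌈(13·595+400)/621⌉ − ⌈(12·595+400)/621⌉ = ⌈8135/621⌉ − ⌈7540/621⌉ = 14 − 13 = 1
n=13: ⌈(14·595+400)/621⌉ − ⌈(13·595+400)/621⌉ = ⌈8730/621⌉ − ⌈8135/621⌉ = 15 − 14 = 1
n=14: ⌈(15·595+400)/621⌉ − ⌈(14·595+400)/621⌉ = ⌈9325/621⌉ − ⌈8730/621⌉ = 16 − 15 = 1
n=15: ⌈(16·595+400)/621⌉ − ⌈(15·595+400)/621⌉ = ⌈9920/621⌉ − ⌈9325/621⌉ = 16 − 16 = 0
n=16: ⌈(17·595+400)/621⌉ − ⌈(16·595+400)/621⌉ = ⌈10515/621⌉ − ⌈9920/621⌉ = 17 − 16 = 1
n=17: ⌈(18·595+400)/621⌉ − ⌈(17·595+400)/621⌉ = ⌈11110/621⌉ − ⌈10515/621⌉ = 18 − 17 = 1
n=18: ⌈(19·595+400)/621⌉ − ⌈(18·595+400)/621⌉ = ⌈11705/621⌉ − ⌈11110/621⌉ = 19 − 18 = 1
n=19: ⌈(20·595+400)/621⌉ − ⌈(19·595+400)/621⌉ = ⌈12300/621⌉ − ⌈11705/621⌉ = 20 − 19 = 1
n=20: ⌈(21·595+400)/621⌉ − ⌈(20·595+400)/621⌉ = ⌈12895/621⌉ − ⌈12300/621⌉ = 21 − 20 = 1
n=21: ⌈(22·595+400)/621⌉ − ⌈(21·595+400)/621⌉ = ⌈13490/621⌉ − ⌈12895/621⌉ = 22 − 21 = 1
n=22: ⌈(23·595+400)/621⌉ − ⌈(22·595+400)/621⌉ = ⌈14085/621⌉ − ⌈13490/621⌉ = 23 − 22 = 1
n=23: ⌈(24·595+400)/621⌉ − ⌈(23·595+400)/621⌉ = ⌈14680/621⌉ − ⌈14085/621⌉ = 24 − 23 = 1
n=24: ⌈(25·595+400)/621⌉ − ⌈(24·595+400)/621⌉ = ⌈15275/621⌉ − ⌈14680/621⌉ = 25 − 24 = 1
n=25: ⌈(26·595+400)/621⌉ − ⌈(25·595+400)/621⌉ = ⌈15870/621⌉ − ⌈15275/621⌉ = 26 − 25 = 1
n=26: ⌈(27·595+400)/621⌉ − ⌈(26·595+400)/621⌉ = ⌈16465/621⌉ − ⌈15870/621⌉ = 27 − 26 = 1
n=27: ⌈(28·595+400)/621⌉ − ⌈(27·595+400)/621⌉ = ⌈17060/621⌉ − ⌈16465/621⌉ = 28 − 27 = 1
n=28: ⌈(29·595+400)/621⌉ − ⌈(28·595+400)/621⌉ = ⌈17655/621⌉ − ⌈17060/621⌉ = 29 − 28 = 1
n=29: ⌈(30·595+400)/621⌉ − ⌈(29·595+400)/621⌉ = ⌈18250/621⌉ − ⌈17655/621⌉ = 30 − 29 = 1
n=30: ⌈(31·595+400)/621⌉ − ⌈(30·595+400)/621⌉ = ⌈18845/621⌉ − ⌈18250/621⌉ = 31 − 30 = 1
n=31: ⌈(32·595+400)/621⌉ − ⌈(31·595+400)/621⌉ = ⌈19440/621⌉ − ⌈18845/621⌉ = 32 − 31 = 1
n=32: ⌈(33·595+400)/621⌉ − ⌈(32·595+400)/621⌉ = ⌈20035/621⌉ − ⌈19440/621⌉ = 33 − 32 = 1
n=33: ⌈(34·595+400)/621⌉ − ⌈(33·595+400)/621⌉ = ⌈20630/621⌉ − ⌈20035/621⌉ = 34 − 33 = 1
n=34: ⌈(35·595+400)/621⌉ − ⌈(34·595+400)/621⌉ = ⌈21225/621⌉ − ⌈20630/621⌉ = 35 − 34 = 1
n=35: ⌈(36·595+400)/621⌉ − ⌈(35·595+400)/621⌉ = ⌈21820/621⌉ − ⌈21225/621⌉ = 36 − 35 = 1
n=36: ⌈(37·595+400)/621⌉ − ⌈(36·595+400)/621⌉ = ⌈22415/621⌉ − ⌈21820/621⌉ = 37 − 36 = 1
n=37: ⌈(38·595+400)/621⌉ − ⌈(37·595+400)/621⌉ = ⌈23010/621⌉ − ⌈22415/621⌉ = 38 − 37 = 1
n=38: ⌈(39·595+400)/621⌉ − ⌈(38·595+400)/621⌉ = ⌈23605/621⌉ − ⌈23010/621⌉ = 39 − 38 = 1
n=39: ⌈(40·595+400)/621⌉ − ⌈(39·595+400)/621⌉ = ⌈24200/621⌉ − ⌈23605/621⌉ = 39 − 39 = 0
n=40: ⌈(41·595+400)/621⌉ − ⌈(40·595+400)/621⌉ = ⌈24795/621⌉ − ⌈24200/621⌉ = 40 − 39 = 1
n=41: ⌈(42·595+400)/621⌉ − ⌈(41·595+400)/621⌉ = ⌈25390/621⌉ − ⌈24795/621⌉ = 41 − 40 = 1
n=42: ⌈(43·595+400)/621⌉ − ⌈(42·595+400)/621⌉ = ⌈25985/621⌉ − ⌈25390/621⌉ = 42 − 41 = 1
n=43: ⌈(44·595+400)/621⌉ − ⌈(43·595+400)/621⌉ = ⌈26580/621⌉ − ⌈25985/621⌉ = 43 − 42 = 1
n=44: ⌈(45·595+400)/621⌉ − ⌈(44·595+400)/621⌉ = ⌈27175/621⌉ − ⌈26580/621⌉ = 44 − 43 = 1
n=45: ⌈(46·595+400)/621⌉ − ⌈(45·595+400)/621⌉ = ⌈27770/621⌉ − ⌈27175/621⌉ = 45 − 44 = 1
n=46: ⌈(47·595+400)/621⌉ − ⌈(46·595+400)/621⌉ = ⌈28365/621⌉ − ⌈27770/621⌉ = 46 − 45 = 1
n=47: ⌈(48·595+400)/621⌉ − ⌈(47·595+400)/621⌉ = ⌈28960/621⌉ − ⌈28365/621⌉ = 47 − 46 = 1
n=48: ⌈(49·595+400)/621⌉ − ⌈(48·595+400)/621⌉ = ⌈29555/621⌉ − ⌈28960/621⌉ = 48 − 47 = 1
n=49: ⌈(50·595+400)/621⌉ − ⌈(49·595+400)/621⌉ = ⌈30150/621⌉ − ⌈29555/621⌉ = 49 − 48 = 1
n=50: ⌈(51·595+400)/621⌉ − ⌈(50·595+400)/621⌉ = ⌈30745/621⌉ − ⌈30150/621⌉ = 50 − 49 = 1
n=51: ⌈(52·595+400)/621⌉ − ⌈(51·595+400)/621⌉ = ⌈31340/621⌉ − ⌈30745/621⌉ = 51 − 50 = 1
n=52: ⌈(53·595+400)/621⌉ − ⌈(52·595+400)/621⌉ = ⌈31935/621⌉ − ⌈31340/621⌉ = 52 − 51 = 1
n=53: ⌈(54·595+400)/621⌉ − ⌈(53·595+400)/621⌉ = ⌈32530/621⌉ − ⌈31935/621⌉ = 53 − 52 = 1
n=54: ⌈(55·595+400)/621⌉ − ⌈(54·595+400)/621⌉ = ⌈33125/621⌉ − ⌈32530/621⌉ = 54 − 53 = 1

1111111111111110111111111111111111111110111111111111111


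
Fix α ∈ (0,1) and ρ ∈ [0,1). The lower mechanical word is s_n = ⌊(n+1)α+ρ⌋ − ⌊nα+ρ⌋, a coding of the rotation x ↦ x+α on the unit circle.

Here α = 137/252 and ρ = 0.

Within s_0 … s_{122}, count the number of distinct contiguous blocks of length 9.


t_n = ⌊(n·137)/252⌋ for n = 0 … 123:
  n=0…9: ⌊0/252⌋=0 ⌊137/252⌋=0 ⌊274/252⌋=1 ⌊411/252⌋=1 ⌊548/252⌋=2 ⌊685/252⌋=2 ⌊822/252⌋=3 ⌊959/252⌋=3 ⌊1096/252⌋=4 ⌊1233/252⌋=4
  n=10…19: ⌊1370/252⌋=5 ⌊1507/252⌋=5 ⌊1644/252⌋=6 ⌊1781/252⌋=7 ⌊1918/252⌋=7 ⌊2055/252⌋=8 ⌊2192/252⌋=8 ⌊2329/252⌋=9 ⌊2466/252⌋=9 ⌊2603/252⌋=10
  n=20…29: ⌊2740/252⌋=10 ⌊2877/252⌋=11 ⌊3014/252⌋=11 ⌊3151/252⌋=12 ⌊3288/252⌋=13 ⌊3425/252⌋=13 ⌊3562/252⌋=14 ⌊3699/252⌋=14 ⌊3836/252⌋=15 ⌊3973/252⌋=15
  n=30…39: ⌊4110/252⌋=16 ⌊4247/252⌋=16 ⌊4384/252⌋=17 ⌊4521/252⌋=17 ⌊4658/252⌋=18 ⌊4795/252⌋=19 ⌊4932/252⌋=19 ⌊5069/252⌋=20 ⌊5206/252⌋=20 ⌊5343/252⌋=21
  n=40…49: ⌊5480/252⌋=21 ⌊5617/252⌋=22 ⌊5754/252⌋=22 ⌊5891/252⌋=23 ⌊6028/252⌋=23 ⌊6165/252⌋=24 ⌊6302/252⌋=25 ⌊6439/252⌋=25 ⌊6576/252⌋=26 ⌊6713/252⌋=26
  n=50…59: ⌊6850/252⌋=27 ⌊6987/252⌋=27 ⌊7124/252⌋=28 ⌊7261/252⌋=28 ⌊7398/252⌋=29 ⌊7535/252⌋=29 ⌊7672/252⌋=30 ⌊7809/252⌋=30 ⌊7946/252⌋=31 ⌊8083/252⌋=32
  n=60…69: ⌊8220/252⌋=32 ⌊8357/252⌋=33 ⌊8494/252⌋=33 ⌊8631/252⌋=34 ⌊8768/252⌋=34 ⌊8905/252⌋=35 ⌊9042/252⌋=35 ⌊9179/252⌋=36 ⌊9316/252⌋=36 ⌊9453/252⌋=37
  n=70…79: ⌊9590/252⌋=38 ⌊9727/252⌋=38 ⌊9864/252⌋=39 ⌊10001/252⌋=39 ⌊10138/252⌋=40 ⌊10275/252⌋=40 ⌊10412/252⌋=41 ⌊10549/252⌋=41 ⌊10686/252⌋=42 ⌊10823/252⌋=42
  n=80…89: ⌊10960/252⌋=43 ⌊11097/252⌋=44 ⌊11234/252⌋=44 ⌊11371/252⌋=45 ⌊11508/252⌋=45 ⌊11645/252⌋=46 ⌊11782/252⌋=46 ⌊11919/252⌋=47 ⌊12056/252⌋=47 ⌊12193/252⌋=48
  n=90…99: ⌊12330/252⌋=48 ⌊12467/252⌋=49 ⌊12604/252⌋=50 ⌊12741/252⌋=50 ⌊12878/252⌋=51 ⌊13015/252⌋=51 ⌊13152/252⌋=52 ⌊13289/252⌋=52 ⌊13426/252⌋=53 ⌊13563/252⌋=53
  n=100…109: ⌊13700/252⌋=54 ⌊13837/252⌋=54 ⌊13974/252⌋=55 ⌊14111/252⌋=55 ⌊14248/252⌋=56 ⌊14385/252⌋=57 ⌊14522/252⌋=57 ⌊14659/252⌋=58 ⌊14796/252⌋=58 ⌊14933/252⌋=59
  n=110…119: ⌊15070/252⌋=59 ⌊15207/252⌋=60 ⌊15344/252⌋=60 ⌊15481/252⌋=61 ⌊15618/252⌋=61 ⌊15755/252⌋=62 ⌊15892/252⌋=63 ⌊16029/252⌋=63 ⌊16166/252⌋=64 ⌊16303/252⌋=64
  n=120…123: ⌊16440/252⌋=65 ⌊16577/252⌋=65 ⌊16714/252⌋=66 ⌊16851/252⌋=66
s_n = t_(n+1) − t_n for n = 0 … 122 gives
prefix = 010101010101101010101011010101010110101010101101010101010110101010101101010101011010101010110101010101011010101010110101010
slide a length-9 window over [0..8] … [114..122] (115 windows); first occurrence of each distinct factor:
  [  0..  8] 010101010
  [  1..  9] 101010101
  [  4.. 12] 010101011
  [  5.. 13] 101010110
  [  6.. 14] 010101101
  [  7.. 15] 101011010
  [  8.. 16] 010110101
  [  9.. 17] 101101010
  [ 10.. 18] 011010101
  [ 11.. 19] 110101010
  (the other 105 windows repeat one of these)
distinct factors: {010101010, 010101011, 010101101, 010110101, 011010101, 101010101, 101010110, 101011010, 101101010, 110101010}
count = 10  (Sturmian bound for length 9 is 10)

10


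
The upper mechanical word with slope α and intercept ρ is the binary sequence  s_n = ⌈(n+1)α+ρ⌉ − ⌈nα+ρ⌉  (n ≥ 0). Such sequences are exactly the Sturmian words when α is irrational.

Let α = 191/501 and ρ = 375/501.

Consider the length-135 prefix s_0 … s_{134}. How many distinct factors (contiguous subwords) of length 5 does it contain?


t_n = ⌈(n·191+375)/501⌉ for n = 0 … 135:
  n=0…9: ⌈375/501⌉=1 ⌈566/501⌉=2 ⌈757/501⌉=2 ⌈948/501⌉=2 ⌈1139/501⌉=3 ⌈1330/501⌉=3 ⌈1521/501⌉=4 ⌈1712/501⌉=4 ⌈1903/501⌉=4 ⌈2094/501⌉=5
  n=10…19: ⌈2285/501⌉=5 ⌈2476/501⌉=5 ⌈2667/501⌉=6 ⌈2858/501⌉=6 ⌈3049/501⌉=7 ⌈3240/501⌉=7 ⌈3431/501⌉=7 ⌈3622/501⌉=8 ⌈3813/501⌉=8 ⌈4004/501⌉=8
  n=20…29: ⌈4195/501⌉=9 ⌈4386/501⌉=9 ⌈4577/501⌉=10 ⌈4768/501⌉=10 ⌈4959/501⌉=10 ⌈5150/501⌉=11 ⌈5341/501⌉=11 ⌈5532/501⌉=12 ⌈5723/501⌉=12 ⌈5914/501⌉=12
  n=30…39: ⌈6105/501⌉=13 ⌈6296/501⌉=13 ⌈6487/501⌉=13 ⌈6678/501⌉=14 ⌈6869/501⌉=14 ⌈7060/501⌉=15 ⌈7251/501⌉=15 ⌈7442/501⌉=15 ⌈7633/501⌉=16 ⌈7824/501⌉=16
  n=40…49: ⌈8015/501⌉=16 ⌈8206/501⌉=17 ⌈8397/501⌉=17 ⌈8588/501⌉=18 ⌈8779/501⌉=18 ⌈8970/501⌉=18 ⌈9161/501⌉=19 ⌈9352/501⌉=19 ⌈9543/501⌉=20 ⌈9734/501⌉=20
  n=50…59: ⌈9925/501⌉=20 ⌈10116/501⌉=21 ⌈10307/501⌉=21 ⌈10498/501⌉=21 ⌈10689/501⌉=22 ⌈10880/501⌉=22 ⌈11071/501⌉=23 ⌈11262/501⌉=23 ⌈11453/501⌉=23 ⌈11644/501⌉=24
  n=60…69: ⌈11835/501⌉=24 ⌈12026/501⌉=25 ⌈12217/501⌉=25 ⌈12408/501⌉=25 ⌈12599/501⌉=26 ⌈12790/501⌉=26 ⌈12981/501⌉=26 ⌈13172/501⌉=27 ⌈13363/501⌉=27 ⌈13554/501⌉=28
  n=70…79: ⌈13745/501⌉=28 ⌈13936/501⌉=28 ⌈14127/501⌉=29 ⌈14318/501⌉=29 ⌈14509/501⌉=29 ⌈14700/501⌉=30 ⌈14891/501⌉=30 ⌈15082/501⌉=31 ⌈15273/501⌉=31 ⌈15464/501⌉=31
  n=80…89: ⌈15655/501⌉=32 ⌈15846/501⌉=32 ⌈16037/501⌉=33 ⌈16228/501⌉=33 ⌈16419/501⌉=33 ⌈16610/501⌉=34 ⌈16801/501⌉=34 ⌈16992/501⌉=34 ⌈17183/501⌉=35 ⌈17374/501⌉=35
  n=90…99: ⌈17565/501⌉=36 ⌈17756/501⌉=36 ⌈17947/501⌉=36 ⌈18138/501⌉=37 ⌈18329/501⌉=37 ⌈18520/501⌉=37 ⌈18711/501⌉=38 ⌈18902/501⌉=38 ⌈19093/501⌉=39 ⌈19284/501⌉=39
  n=100…109: ⌈19475/501⌉=39 ⌈19666/501⌉=40 ⌈19857/501⌉=40 ⌈20048/501⌉=41 ⌈20239/501⌉=41 ⌈20430/501⌉=41 ⌈20621/501⌉=42 ⌈20812/501⌉=42 ⌈21003/501⌉=42 ⌈21194/501⌉=43
  n=110…119: ⌈21385/501⌉=43 ⌈21576/501⌉=44 ⌈21767/501⌉=44 ⌈21958/501⌉=44 ⌈22149/501⌉=45 ⌈22340/501⌉=45 ⌈22531/501⌉=45 ⌈22722/501⌉=46 ⌈22913/501⌉=46 ⌈23104/501⌉=47
  n=120…129: ⌈23295/501⌉=47 ⌈23486/501⌉=47 ⌈23677/501⌉=48 ⌈23868/501⌉=48 ⌈24059/501⌉=49 ⌈24250/501⌉=49 ⌈24441/501⌉=49 ⌈24632/501⌉=50 ⌈24823/501⌉=50 ⌈25014/501⌉=50
  n=130…135: ⌈25205/501⌉=51 ⌈25396/501⌉=51 ⌈25587/501⌉=52 ⌈25778/501⌉=52 ⌈25969/501⌉=52 ⌈26160/501⌉=53
s_n = t_(n+1) − t_n for n = 0 … 134 gives
prefix = 100101001001010010010100101001001010010010100101001001010010100100101001001010010100100101001001010010100100101001001010010100100101001
slide a length-5 window over [0..4] … [130..134] (131 windows); first occurrence of each distinct factor:
  [  0..  4] 10010
  [  1..  5] 00101
  [  2..  6] 01010
  [  3..  7] 10100
  [  4..  8] 01001
  [  6.. 10] 00100
  (the other 125 windows repeat one of these)
distinct factors: {00100, 00101, 01001, 01010, 10010, 10100}
count = 6  (Sturmian bound for length 5 is 6)

6
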